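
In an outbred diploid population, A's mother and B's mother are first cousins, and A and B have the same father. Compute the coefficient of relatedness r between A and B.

Wright's path rule: contributions from independent ancestry routes add.
A and B are related in two ways: second cousins through their mothers (r = 1/32) and half-sibs through their shared father (r = 1/4).
r = 1/32 + 1/4 = 9/32 = 0.28125.

0.28125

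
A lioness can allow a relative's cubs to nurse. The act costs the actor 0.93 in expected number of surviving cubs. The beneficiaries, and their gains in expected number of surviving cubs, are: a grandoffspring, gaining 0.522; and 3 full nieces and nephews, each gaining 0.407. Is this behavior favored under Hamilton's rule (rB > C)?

No

Hamilton's rule: the trait is favored when the sum of r·B over every recipient exceeds the actor's cost C.
r to a grandoffspring = 0.25 (two parent–offspring links: r = (1/2)^2 = 1/4).
r to a full niece or nephew = 0.25 (full aunt/uncle↔niece/nephew: two paths of length 3 through the shared grandparent pair: r = 2·(1/2)^3 = 1/4).
Summing one r·B term per recipient: 1·0.25·0.522 + 3·0.25·0.407 = 0.43575.
0.43575 < 0.93: the indirect benefit is less than the cost.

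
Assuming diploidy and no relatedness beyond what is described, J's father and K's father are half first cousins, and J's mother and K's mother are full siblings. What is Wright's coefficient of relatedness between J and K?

Independent pedigree routes through distinct common ancestors add.
J and K are related in two ways: half second cousins through their fathers (r = 1/64) and first cousins through their mothers (r = 1/8).
r = 1/64 + 1/8 = 0.140625.

0.140625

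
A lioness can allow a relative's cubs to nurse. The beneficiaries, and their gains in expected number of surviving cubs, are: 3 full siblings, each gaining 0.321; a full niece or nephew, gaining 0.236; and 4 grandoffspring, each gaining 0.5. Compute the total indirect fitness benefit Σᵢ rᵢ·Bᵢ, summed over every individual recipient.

1.0405

r to a full sibling = 1/2 (full sibs share both parents — two paths of length 2: r = 2·(1/2)^2 = 1/2).
r to a full niece or nephew = 1/4 (full aunt/uncle↔niece/nephew: two paths of length 3 through the shared grandparent pair: r = 2·(1/2)^3 = 1/4).
r to a grandoffspring = 1/4 (two parent–offspring links: r = (1/2)^2 = 1/4).
Summing one r·B term per recipient: 3·0.5·0.321 + 1·0.25·0.236 + 4·0.25·0.5 = 1.0405.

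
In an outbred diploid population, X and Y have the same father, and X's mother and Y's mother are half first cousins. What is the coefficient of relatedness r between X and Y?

0.265625

With two independent routes of shared ancestry, r is the sum of the two contributions.
X and Y are related in two ways: half-sibs through their shared father (r = 1/4) and half second cousins through their mothers (r = 1/64).
r = 1/4 + 1/64 = 17/64 = 0.265625.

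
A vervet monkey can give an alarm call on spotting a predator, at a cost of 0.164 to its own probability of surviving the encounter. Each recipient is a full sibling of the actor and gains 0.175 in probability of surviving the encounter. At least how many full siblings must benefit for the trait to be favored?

2

r to a full sibling = 0.5 (full sibs share both parents — two paths of length 2: r = 2·(1/2)^2 = 1/2).
Hamilton's rule: n·r·B > C  ⇒  n > C/(r·B) = 0.164/(0.5·0.175) = 1.874.
The smallest integer exceeding 1.874 is 2.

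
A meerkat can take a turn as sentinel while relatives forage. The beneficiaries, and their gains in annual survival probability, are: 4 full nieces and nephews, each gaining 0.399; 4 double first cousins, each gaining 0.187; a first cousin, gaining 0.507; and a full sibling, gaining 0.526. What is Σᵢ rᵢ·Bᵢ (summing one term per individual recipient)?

0.912375

r to a full niece or nephew = 0.25 (full aunt/uncle↔niece/nephew: two paths of length 3 through the shared grandparent pair: r = 2·(1/2)^3 = 1/4).
r to a double first cousin = 0.25 (double first cousins share both grandparent pairs — four paths of length 4: r = 4·(1/2)^4 = 1/4).
r to a first cousin = 0.125 (first cousins share one grandparent pair — two paths of length 4: r = 2·(1/2)^4 = 1/8).
r to a full sibling = 0.5 (full sibs share both parents — two paths of length 2: r = 2·(1/2)^2 = 1/2).
Summing one r·B term per recipient: 4·0.25·0.399 + 4·0.25·0.187 + 1·0.125·0.507 + 1·0.5·0.526 = 0.912375.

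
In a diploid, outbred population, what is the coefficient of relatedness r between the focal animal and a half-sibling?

0.25

Half-sibs share one parent — one path of length 2: r = (1/2)^2 = 1/4.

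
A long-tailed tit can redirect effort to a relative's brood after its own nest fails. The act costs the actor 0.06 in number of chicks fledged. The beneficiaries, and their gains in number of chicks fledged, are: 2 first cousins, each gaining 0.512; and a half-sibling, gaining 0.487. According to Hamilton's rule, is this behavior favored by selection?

Yes

Hamilton's rule: the trait is favored when the sum of r·B over every recipient exceeds the actor's cost C.
r to a first cousin = 0.125 (first cousins share one grandparent pair — two paths of length 4: r = 2·(1/2)^4 = 1/8).
r to a half-sibling = 0.25 (half-sibs share one parent — one path of length 2: r = (1/2)^2 = 1/4).
Summing one r·B term per recipient: 2·0.125·0.512 + 1·0.25·0.487 = 0.24975.
0.24975 > 0.06: the indirect benefit exceeds the cost.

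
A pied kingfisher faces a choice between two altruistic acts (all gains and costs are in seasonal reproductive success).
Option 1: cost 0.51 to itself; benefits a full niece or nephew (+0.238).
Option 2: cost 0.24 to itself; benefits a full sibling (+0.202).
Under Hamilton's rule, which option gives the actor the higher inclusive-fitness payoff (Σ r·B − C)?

Option 1: r to a full niece or nephew = 0.25.
Option 1: Σ r·B − C = (1·0.25·0.238) − 0.51 = -0.4505.
Option 2: r to a full sibling = 0.5.
Option 2: Σ r·B − C = (1·0.5·0.202) − 0.24 = -0.139.
Option 2 has the higher net inclusive-fitness payoff.

Option 2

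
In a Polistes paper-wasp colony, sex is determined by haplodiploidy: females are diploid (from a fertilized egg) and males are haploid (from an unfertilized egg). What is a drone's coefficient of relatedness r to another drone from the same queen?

0.5

Haploid brothers each carry a random half of the queen's diploid genome, so on average they share half: r = 1/2.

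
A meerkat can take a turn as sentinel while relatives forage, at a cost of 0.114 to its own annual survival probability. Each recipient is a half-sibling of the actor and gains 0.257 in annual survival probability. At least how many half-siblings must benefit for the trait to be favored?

r to a half-sibling = 0.25 (half-sibs share one parent — one path of length 2: r = (1/2)^2 = 1/4).
Hamilton's rule: n·r·B > C  ⇒  n > C/(r·B) = 0.114/(0.25·0.257) = 1.774.
The smallest integer exceeding 1.774 is 2.

2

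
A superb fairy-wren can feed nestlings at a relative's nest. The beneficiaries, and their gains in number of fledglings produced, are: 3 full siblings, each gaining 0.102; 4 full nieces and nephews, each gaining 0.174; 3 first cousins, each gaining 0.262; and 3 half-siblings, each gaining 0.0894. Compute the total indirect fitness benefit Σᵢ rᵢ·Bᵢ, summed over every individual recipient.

r to a full sibling = 1/2 (full sibs share both parents — two paths of length 2: r = 2·(1/2)^2 = 1/2).
r to a full niece or nephew = 1/4 (full aunt/uncle↔niece/nephew: two paths of length 3 through the shared grandparent pair: r = 2·(1/2)^3 = 1/4).
r to a first cousin = 1/8 (first cousins share one grandparent pair — two paths of length 4: r = 2·(1/2)^4 = 1/8).
r to a half-sibling = 1/4 (half-sibs share one parent — one path of length 2: r = (1/2)^2 = 1/4).
Summing one r·B term per recipient: 3·0.5·0.102 + 4·0.25·0.174 + 3·0.125·0.262 + 3·0.25·0.0894 = 0.4923.

0.4923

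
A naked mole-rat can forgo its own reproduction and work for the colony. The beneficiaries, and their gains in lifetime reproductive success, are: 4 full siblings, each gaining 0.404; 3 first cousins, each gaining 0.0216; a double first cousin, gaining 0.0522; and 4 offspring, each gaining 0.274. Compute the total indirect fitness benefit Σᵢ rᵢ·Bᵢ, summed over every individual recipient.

1.37715

r to a full sibling = 1/2 (full sibs share both parents — two paths of length 2: r = 2·(1/2)^2 = 1/2).
r to a first cousin = 1/8 (first cousins share one grandparent pair — two paths of length 4: r = 2·(1/2)^4 = 1/8).
r to a double first cousin = 0.25 (double first cousins share both grandparent pairs — four paths of length 4: r = 4·(1/2)^4 = 1/4).
r to an offspring = 1/2 (one parent–offspring link: r = (1/2)^1 = 1/2).
Summing one r·B term per recipient: 4·0.5·0.404 + 3·0.125·0.0216 + 1·0.25·0.0522 + 4·0.5·0.274 = 1.37715.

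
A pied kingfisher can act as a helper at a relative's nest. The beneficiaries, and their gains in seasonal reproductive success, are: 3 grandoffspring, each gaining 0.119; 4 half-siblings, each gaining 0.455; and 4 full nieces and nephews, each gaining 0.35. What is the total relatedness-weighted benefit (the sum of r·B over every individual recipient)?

0.89425

r to a grandoffspring = 0.25 (two parent–offspring links: r = (1/2)^2 = 1/4).
r to a half-sibling = 1/4 (half-sibs share one parent — one path of length 2: r = (1/2)^2 = 1/4).
r to a full niece or nephew = 1/4 (full aunt/uncle↔niece/nephew: two paths of length 3 through the shared grandparent pair: r = 2·(1/2)^3 = 1/4).
Summing one r·B term per recipient: 3·0.25·0.119 + 4·0.25·0.455 + 4·0.25·0.35 = 0.89425.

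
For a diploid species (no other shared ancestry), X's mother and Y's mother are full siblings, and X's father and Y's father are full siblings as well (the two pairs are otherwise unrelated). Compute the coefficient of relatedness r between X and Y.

0.25

Relatedness sums over independent paths through distinct common ancestors.
X and Y are related in two ways: first cousins through their mothers (r = 1/8) and first cousins through their fathers (r = 1/8) — i.e. double first cousins.
r = 1/8 + 1/8 = 0.25.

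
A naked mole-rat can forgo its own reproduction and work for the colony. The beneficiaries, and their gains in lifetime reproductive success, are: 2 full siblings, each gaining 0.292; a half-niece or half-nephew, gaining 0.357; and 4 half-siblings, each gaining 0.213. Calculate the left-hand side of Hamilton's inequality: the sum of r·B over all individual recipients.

r to a full sibling = 0.5 (full sibs share both parents — two paths of length 2: r = 2·(1/2)^2 = 1/2).
r to a half-niece or half-nephew = 1/8 (half-aunt/uncle↔niece/nephew: one path of length 3: r = (1/2)^3 = 1/8).
r to a half-sibling = 0.25 (half-sibs share one parent — one path of length 2: r = (1/2)^2 = 1/4).
Summing one r·B term per recipient: 2·0.5·0.292 + 1·0.125·0.357 + 4·0.25·0.213 = 0.549625.

0.549625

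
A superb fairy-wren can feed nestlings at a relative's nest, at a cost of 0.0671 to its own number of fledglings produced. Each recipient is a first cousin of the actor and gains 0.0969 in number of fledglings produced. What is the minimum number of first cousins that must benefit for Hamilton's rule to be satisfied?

r to a first cousin = 1/8 (first cousins share one grandparent pair — two paths of length 4: r = 2·(1/2)^4 = 1/8).
Hamilton's rule: n·r·B > C  ⇒  n > C/(r·B) = 0.0671/(0.125·0.0969) = 5.54.
The smallest integer exceeding 5.54 is 6.

6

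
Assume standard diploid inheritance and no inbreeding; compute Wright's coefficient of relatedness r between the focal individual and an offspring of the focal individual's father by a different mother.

0.25

Each parent–offspring link contributes a factor of 1/2, and independent paths through distinct common ancestors add.
Half-sibs share one parent — one path of length 2: r = (1/2)^2 = 1/4.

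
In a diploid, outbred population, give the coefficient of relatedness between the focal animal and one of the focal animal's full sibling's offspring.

Each parent–offspring link contributes a factor of 1/2, and independent paths through distinct common ancestors add.
Full aunt/uncle↔niece/nephew: two paths of length 3 through the shared grandparent pair: r = 2·(1/2)^3 = 1/4.

0.25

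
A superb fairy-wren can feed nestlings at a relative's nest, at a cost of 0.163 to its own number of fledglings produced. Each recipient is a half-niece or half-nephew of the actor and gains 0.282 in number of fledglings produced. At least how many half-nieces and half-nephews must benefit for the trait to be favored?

r to a half-niece or half-nephew = 1/8 (half-aunt/uncle↔niece/nephew: one path of length 3: r = (1/2)^3 = 1/8).
Hamilton's rule: n·r·B > C  ⇒  n > C/(r·B) = 0.163/(0.125·0.282) = 4.624.
The smallest integer exceeding 4.624 is 5.

5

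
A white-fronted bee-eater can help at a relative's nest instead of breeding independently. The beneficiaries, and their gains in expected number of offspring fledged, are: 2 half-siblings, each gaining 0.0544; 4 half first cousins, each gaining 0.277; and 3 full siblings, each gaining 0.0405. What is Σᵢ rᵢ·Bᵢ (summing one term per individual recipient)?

0.1572

r to a half-sibling = 1/4 (half-sibs share one parent — one path of length 2: r = (1/2)^2 = 1/4).
r to a half first cousin = 1/16 (half first cousins share one grandparent — one path of length 4: r = (1/2)^4 = 1/16).
r to a full sibling = 1/2 (full sibs share both parents — two paths of length 2: r = 2·(1/2)^2 = 1/2).
Summing one r·B term per recipient: 2·0.25·0.0544 + 4·0.0625·0.277 + 3·0.5·0.0405 = 0.1572.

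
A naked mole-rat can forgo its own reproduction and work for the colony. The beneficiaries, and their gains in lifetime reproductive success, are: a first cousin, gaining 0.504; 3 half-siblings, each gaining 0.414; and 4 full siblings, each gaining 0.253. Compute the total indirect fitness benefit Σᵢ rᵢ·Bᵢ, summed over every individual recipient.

0.8795

r to a first cousin = 0.125 (first cousins share one grandparent pair — two paths of length 4: r = 2·(1/2)^4 = 1/8).
r to a half-sibling = 1/4 (half-sibs share one parent — one path of length 2: r = (1/2)^2 = 1/4).
r to a full sibling = 1/2 (full sibs share both parents — two paths of length 2: r = 2·(1/2)^2 = 1/2).
Summing one r·B term per recipient: 1·0.125·0.504 + 3·0.25·0.414 + 4·0.5·0.253 = 0.8795.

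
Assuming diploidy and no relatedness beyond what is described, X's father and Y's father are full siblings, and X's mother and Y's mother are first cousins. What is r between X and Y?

0.15625

Independent pedigree routes through distinct common ancestors add.
X and Y are related in two ways: first cousins through their fathers (r = 1/8) and second cousins through their mothers (r = 1/32).
r = 1/8 + 1/32 = 5/32 = 0.15625.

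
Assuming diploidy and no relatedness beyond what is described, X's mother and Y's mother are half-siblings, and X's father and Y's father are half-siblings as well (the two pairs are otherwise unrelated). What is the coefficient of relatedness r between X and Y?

Relatedness sums over independent paths through distinct common ancestors.
X and Y are related in two ways: half first cousins through their mothers (r = 1/16) and half first cousins through their fathers (r = 1/16).
r = 1/16 + 1/16 = 1/8 = 0.125.

0.125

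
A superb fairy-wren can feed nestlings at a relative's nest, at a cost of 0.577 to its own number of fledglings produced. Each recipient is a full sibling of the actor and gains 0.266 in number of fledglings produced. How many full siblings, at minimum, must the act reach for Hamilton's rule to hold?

r to a full sibling = 0.5 (full sibs share both parents — two paths of length 2: r = 2·(1/2)^2 = 1/2).
Hamilton's rule: n·r·B > C  ⇒  n > C/(r·B) = 0.577/(0.5·0.266) = 4.338.
The smallest integer exceeding 4.338 is 5.

5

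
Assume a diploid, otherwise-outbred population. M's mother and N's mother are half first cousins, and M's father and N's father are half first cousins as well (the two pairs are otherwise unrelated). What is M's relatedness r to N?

With two independent routes of shared ancestry, r is the sum of the two contributions.
M and N are related in two ways: half second cousins through their mothers (r = 1/64) and half second cousins through their fathers (r = 1/64).
r = 1/64 + 1/64 = 1/32 = 0.03125.

0.03125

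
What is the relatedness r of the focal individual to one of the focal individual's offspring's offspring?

0.25

Each parent–offspring link contributes a factor of 1/2, and independent paths through distinct common ancestors add.
Two parent–offspring links: r = (1/2)^2 = 1/4.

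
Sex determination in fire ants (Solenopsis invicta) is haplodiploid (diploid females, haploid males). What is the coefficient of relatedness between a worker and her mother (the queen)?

0.5

One meiotic link between diploid queen and diploid daughter: r = 1/2.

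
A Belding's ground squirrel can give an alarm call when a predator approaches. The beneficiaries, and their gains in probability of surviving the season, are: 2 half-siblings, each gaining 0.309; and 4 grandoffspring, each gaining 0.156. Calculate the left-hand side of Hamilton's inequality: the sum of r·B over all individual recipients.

r to a half-sibling = 1/4 (half-sibs share one parent — one path of length 2: r = (1/2)^2 = 1/4).
r to a grandoffspring = 1/4 (two parent–offspring links: r = (1/2)^2 = 1/4).
Summing one r·B term per recipient: 2·0.25·0.309 + 4·0.25·0.156 = 0.3105.

0.3105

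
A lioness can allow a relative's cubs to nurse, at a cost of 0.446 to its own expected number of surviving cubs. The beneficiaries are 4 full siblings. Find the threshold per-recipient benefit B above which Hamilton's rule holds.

0.223

r to a full sibling = 0.5 (full sibs share both parents — two paths of length 2: r = 2·(1/2)^2 = 1/2).
Hamilton's rule with n recipients of equal r: n·r·B > C, so B > C/(n·r) = 0.446/(4·0.5) = 0.223.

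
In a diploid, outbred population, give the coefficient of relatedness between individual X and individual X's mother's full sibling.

0.25

Each parent–offspring link contributes a factor of 1/2, and independent paths through distinct common ancestors add.
Full aunt/uncle↔niece/nephew: two paths of length 3 through the shared grandparent pair: r = 2·(1/2)^3 = 1/4.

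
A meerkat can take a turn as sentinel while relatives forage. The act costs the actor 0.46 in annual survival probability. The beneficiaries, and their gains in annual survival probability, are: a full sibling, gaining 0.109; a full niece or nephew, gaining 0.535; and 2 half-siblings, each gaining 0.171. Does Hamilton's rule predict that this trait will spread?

Hamilton's rule: the trait is favored when the sum of r·B over every recipient exceeds the actor's cost C.
r to a full sibling = 0.5 (full sibs share both parents — two paths of length 2: r = 2·(1/2)^2 = 1/2).
r to a full niece or nephew = 0.25 (full aunt/uncle↔niece/nephew: two paths of length 3 through the shared grandparent pair: r = 2·(1/2)^3 = 1/4).
r to a half-sibling = 0.25 (half-sibs share one parent — one path of length 2: r = (1/2)^2 = 1/4).
Summing one r·B term per recipient: 1·0.5·0.109 + 1·0.25·0.535 + 2·0.25·0.171 = 0.27375.
0.27375 < 0.46: the indirect benefit is less than the cost.

No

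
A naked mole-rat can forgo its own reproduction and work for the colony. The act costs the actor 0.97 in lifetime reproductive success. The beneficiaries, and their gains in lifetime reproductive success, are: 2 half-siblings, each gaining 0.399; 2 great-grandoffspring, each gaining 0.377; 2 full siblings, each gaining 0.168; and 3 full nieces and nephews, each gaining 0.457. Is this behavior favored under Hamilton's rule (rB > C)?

Hamilton's rule: the trait is favored when the sum of r·B over every recipient exceeds the actor's cost C.
r to a half-sibling = 0.25 (half-sibs share one parent — one path of length 2: r = (1/2)^2 = 1/4).
r to a great-grandoffspring = 1/8 (three parent–offspring links: r = (1/2)^3 = 1/8).
r to a full sibling = 0.5 (full sibs share both parents — two paths of length 2: r = 2·(1/2)^2 = 1/2).
r to a full niece or nephew = 1/4 (full aunt/uncle↔niece/nephew: two paths of length 3 through the shared grandparent pair: r = 2·(1/2)^3 = 1/4).
Summing one r·B term per recipient: 2·0.25·0.399 + 2·0.125·0.377 + 2·0.5·0.168 + 3·0.25·0.457 = 0.8045.
0.8045 < 0.97: the indirect benefit is less than the cost.

No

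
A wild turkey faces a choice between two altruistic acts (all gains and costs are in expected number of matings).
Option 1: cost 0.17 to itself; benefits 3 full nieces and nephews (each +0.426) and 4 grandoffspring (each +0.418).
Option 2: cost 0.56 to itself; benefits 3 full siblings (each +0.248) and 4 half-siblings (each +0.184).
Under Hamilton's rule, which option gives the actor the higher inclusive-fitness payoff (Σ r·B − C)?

Option 1: r to a full niece or nephew = 0.25.
Option 1: r to a grandoffspring = 0.25.
Option 1: Σ r·B − C = (3·0.25·0.426 + 4·0.25·0.418) − 0.17 = 0.5675.
Option 2: r to a full sibling = 0.5.
Option 2: r to a half-sibling = 0.25.
Option 2: Σ r·B − C = (3·0.5·0.248 + 4·0.25·0.184) − 0.56 = -0.004.
Option 1 has the higher net inclusive-fitness payoff.

Option 1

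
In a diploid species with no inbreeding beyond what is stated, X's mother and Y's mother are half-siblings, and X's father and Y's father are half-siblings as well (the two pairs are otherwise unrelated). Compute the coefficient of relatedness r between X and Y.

0.125

With two independent routes of shared ancestry, r is the sum of the two contributions.
X and Y are related in two ways: half first cousins through their mothers (r = 1/16) and half first cousins through their fathers (r = 1/16).
r = 1/16 + 1/16 = 1/8 = 0.125.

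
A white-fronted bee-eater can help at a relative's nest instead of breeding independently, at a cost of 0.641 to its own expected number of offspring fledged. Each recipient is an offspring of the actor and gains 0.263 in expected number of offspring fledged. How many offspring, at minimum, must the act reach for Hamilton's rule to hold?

5

r to an offspring = 0.5 (one parent–offspring link: r = (1/2)^1 = 1/2).
Hamilton's rule: n·r·B > C  ⇒  n > C/(r·B) = 0.641/(0.5·0.263) = 4.875.
The smallest integer exceeding 4.875 is 5.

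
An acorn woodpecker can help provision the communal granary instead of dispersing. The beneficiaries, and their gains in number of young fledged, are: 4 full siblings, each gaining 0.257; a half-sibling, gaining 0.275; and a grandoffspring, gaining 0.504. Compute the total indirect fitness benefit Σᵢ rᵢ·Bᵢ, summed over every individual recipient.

0.70875

r to a full sibling = 1/2 (full sibs share both parents — two paths of length 2: r = 2·(1/2)^2 = 1/2).
r to a half-sibling = 1/4 (half-sibs share one parent — one path of length 2: r = (1/2)^2 = 1/4).
r to a grandoffspring = 0.25 (two parent–offspring links: r = (1/2)^2 = 1/4).
Summing one r·B term per recipient: 4·0.5·0.257 + 1·0.25·0.275 + 1·0.25·0.504 = 0.70875.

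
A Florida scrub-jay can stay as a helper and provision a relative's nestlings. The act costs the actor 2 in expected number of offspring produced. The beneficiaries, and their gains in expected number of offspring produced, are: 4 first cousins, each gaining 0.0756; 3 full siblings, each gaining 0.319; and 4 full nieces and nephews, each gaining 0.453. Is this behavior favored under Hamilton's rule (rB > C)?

No

Hamilton's rule: the trait is favored when the sum of r·B over every recipient exceeds the actor's cost C.
r to a first cousin = 1/8 (first cousins share one grandparent pair — two paths of length 4: r = 2·(1/2)^4 = 1/8).
r to a full sibling = 1/2 (full sibs share both parents — two paths of length 2: r = 2·(1/2)^2 = 1/2).
r to a full niece or nephew = 0.25 (full aunt/uncle↔niece/nephew: two paths of length 3 through the shared grandparent pair: r = 2·(1/2)^3 = 1/4).
Summing one r·B term per recipient: 4·0.125·0.0756 + 3·0.5·0.319 + 4·0.25·0.453 = 0.9693.
0.9693 < 2: the indirect benefit is less than the cost.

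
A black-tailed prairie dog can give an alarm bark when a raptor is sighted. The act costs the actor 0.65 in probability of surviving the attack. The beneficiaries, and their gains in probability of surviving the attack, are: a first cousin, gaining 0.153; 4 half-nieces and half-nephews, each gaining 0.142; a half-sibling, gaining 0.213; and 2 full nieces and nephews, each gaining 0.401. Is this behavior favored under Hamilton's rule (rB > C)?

No

Hamilton's rule: the trait is favored when the sum of r·B over every recipient exceeds the actor's cost C.
r to a first cousin = 1/8 (first cousins share one grandparent pair — two paths of length 4: r = 2·(1/2)^4 = 1/8).
r to a half-niece or half-nephew = 0.125 (half-aunt/uncle↔niece/nephew: one path of length 3: r = (1/2)^3 = 1/8).
r to a half-sibling = 0.25 (half-sibs share one parent — one path of length 2: r = (1/2)^2 = 1/4).
r to a full niece or nephew = 0.25 (full aunt/uncle↔niece/nephew: two paths of length 3 through the shared grandparent pair: r = 2·(1/2)^3 = 1/4).
Summing one r·B term per recipient: 1·0.125·0.153 + 4·0.125·0.142 + 1·0.25·0.213 + 2·0.25·0.401 = 0.343875.
0.343875 < 0.65: the indirect benefit is less than the cost.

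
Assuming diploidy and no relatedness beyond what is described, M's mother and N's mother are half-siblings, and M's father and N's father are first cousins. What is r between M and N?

Independent pedigree routes through distinct common ancestors add.
M and N are related in two ways: half first cousins through their mothers (r = 1/16) and second cousins through their fathers (r = 1/32).
r = 1/16 + 1/32 = 3/32 = 0.09375.

0.09375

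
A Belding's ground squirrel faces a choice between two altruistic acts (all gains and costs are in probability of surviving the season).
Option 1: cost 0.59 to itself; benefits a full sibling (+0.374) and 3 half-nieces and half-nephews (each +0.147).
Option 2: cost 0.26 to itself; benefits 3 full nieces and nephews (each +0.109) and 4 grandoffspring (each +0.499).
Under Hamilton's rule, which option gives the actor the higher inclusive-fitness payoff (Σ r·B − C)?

Option 1: r to a full sibling = 0.5.
Option 1: r to a half-niece or half-nephew = 0.125.
Option 1: Σ r·B − C = (1·0.5·0.374 + 3·0.125·0.147) − 0.59 = -0.347875.
Option 2: r to a full niece or nephew = 0.25.
Option 2: r to a grandoffspring = 0.25.
Option 2: Σ r·B − C = (3·0.25·0.109 + 4·0.25·0.499) − 0.26 = 0.32075.
Option 2 has the higher net inclusive-fitness payoff.

Option 2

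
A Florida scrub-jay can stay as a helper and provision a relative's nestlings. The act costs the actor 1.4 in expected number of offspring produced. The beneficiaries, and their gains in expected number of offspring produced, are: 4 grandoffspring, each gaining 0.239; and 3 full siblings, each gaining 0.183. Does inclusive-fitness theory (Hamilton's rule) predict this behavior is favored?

No

Hamilton's rule: the trait is favored when the sum of r·B over every recipient exceeds the actor's cost C.
r to a grandoffspring = 0.25 (two parent–offspring links: r = (1/2)^2 = 1/4).
r to a full sibling = 1/2 (full sibs share both parents — two paths of length 2: r = 2·(1/2)^2 = 1/2).
Summing one r·B term per recipient: 4·0.25·0.239 + 3·0.5·0.183 = 0.5135.
0.5135 < 1.4: the indirect benefit is less than the cost.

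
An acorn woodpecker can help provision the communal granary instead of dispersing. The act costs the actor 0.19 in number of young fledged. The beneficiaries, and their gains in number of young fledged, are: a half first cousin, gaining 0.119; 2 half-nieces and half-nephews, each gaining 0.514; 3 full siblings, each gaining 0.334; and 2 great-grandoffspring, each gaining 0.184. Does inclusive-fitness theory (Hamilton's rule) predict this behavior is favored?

Yes

Hamilton's rule: the trait is favored when the sum of r·B over every recipient exceeds the actor's cost C.
r to a half first cousin = 0.0625 (half first cousins share one grandparent — one path of length 4: r = (1/2)^4 = 1/16).
r to a half-niece or half-nephew = 1/8 (half-aunt/uncle↔niece/nephew: one path of length 3: r = (1/2)^3 = 1/8).
r to a full sibling = 1/2 (full sibs share both parents — two paths of length 2: r = 2·(1/2)^2 = 1/2).
r to a great-grandoffspring = 0.125 (three parent–offspring links: r = (1/2)^3 = 1/8).
Summing one r·B term per recipient: 1·0.0625·0.119 + 2·0.125·0.514 + 3·0.5·0.334 + 2·0.125·0.184 = 0.6829375.
0.6829375 > 0.19: the indirect benefit exceeds the cost.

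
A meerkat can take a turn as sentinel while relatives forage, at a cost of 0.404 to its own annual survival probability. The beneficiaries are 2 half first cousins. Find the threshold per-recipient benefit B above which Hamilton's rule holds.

r to a half first cousin = 1/16 (half first cousins share one grandparent — one path of length 4: r = (1/2)^4 = 1/16).
Hamilton's rule with n recipients of equal r: n·r·B > C, so B > C/(n·r) = 0.404/(2·0.0625) = 3.232.

3.232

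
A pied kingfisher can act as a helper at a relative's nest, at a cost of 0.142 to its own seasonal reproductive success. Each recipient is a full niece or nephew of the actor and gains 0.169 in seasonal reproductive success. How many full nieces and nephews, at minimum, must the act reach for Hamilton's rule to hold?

4

r to a full niece or nephew = 1/4 (full aunt/uncle↔niece/nephew: two paths of length 3 through the shared grandparent pair: r = 2·(1/2)^3 = 1/4).
Hamilton's rule: n·r·B > C  ⇒  n > C/(r·B) = 0.142/(0.25·0.169) = 3.361.
The smallest integer exceeding 3.361 is 4.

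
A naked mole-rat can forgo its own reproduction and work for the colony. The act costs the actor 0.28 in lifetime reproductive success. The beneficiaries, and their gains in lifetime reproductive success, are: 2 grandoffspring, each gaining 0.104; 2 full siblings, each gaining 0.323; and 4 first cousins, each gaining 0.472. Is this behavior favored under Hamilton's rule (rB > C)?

Hamilton's rule: the trait is favored when the sum of r·B over every recipient exceeds the actor's cost C.
r to a grandoffspring = 0.25 (two parent–offspring links: r = (1/2)^2 = 1/4).
r to a full sibling = 0.5 (full sibs share both parents — two paths of length 2: r = 2·(1/2)^2 = 1/2).
r to a first cousin = 0.125 (first cousins share one grandparent pair — two paths of length 4: r = 2·(1/2)^4 = 1/8).
Summing one r·B term per recipient: 2·0.25·0.104 + 2·0.5·0.323 + 4·0.125·0.472 = 0.611.
0.611 > 0.28: the indirect benefit exceeds the cost.

Yes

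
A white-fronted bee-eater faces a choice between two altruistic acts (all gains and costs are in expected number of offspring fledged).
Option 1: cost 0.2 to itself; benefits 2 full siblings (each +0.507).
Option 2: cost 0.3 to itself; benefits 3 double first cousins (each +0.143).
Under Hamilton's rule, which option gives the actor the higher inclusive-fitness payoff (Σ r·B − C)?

Option 1

Option 1: r to a full sibling = 0.5.
Option 1: Σ r·B − C = (2·0.5·0.507) − 0.2 = 0.307.
Option 2: r to a double first cousin = 0.25.
Option 2: Σ r·B − C = (3·0.25·0.143) − 0.3 = -0.19275.
Option 1 has the higher net inclusive-fitness payoff.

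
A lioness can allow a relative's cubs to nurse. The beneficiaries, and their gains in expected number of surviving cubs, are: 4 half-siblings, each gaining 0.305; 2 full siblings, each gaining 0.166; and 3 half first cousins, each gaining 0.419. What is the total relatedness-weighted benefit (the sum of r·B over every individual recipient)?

r to a half-sibling = 0.25 (half-sibs share one parent — one path of length 2: r = (1/2)^2 = 1/4).
r to a full sibling = 0.5 (full sibs share both parents — two paths of length 2: r = 2·(1/2)^2 = 1/2).
r to a half first cousin = 0.0625 (half first cousins share one grandparent — one path of length 4: r = (1/2)^4 = 1/16).
Summing one r·B term per recipient: 4·0.25·0.305 + 2·0.5·0.166 + 3·0.0625·0.419 = 0.5495625.

0.5495625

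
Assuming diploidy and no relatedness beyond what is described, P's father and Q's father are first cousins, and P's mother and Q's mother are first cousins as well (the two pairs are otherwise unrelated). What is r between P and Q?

Relatedness sums over independent paths through distinct common ancestors.
P and Q are related in two ways: second cousins through their fathers (r = 1/32) and second cousins through their mothers (r = 1/32).
r = 1/32 + 1/32 = 1/16 = 0.0625.

0.0625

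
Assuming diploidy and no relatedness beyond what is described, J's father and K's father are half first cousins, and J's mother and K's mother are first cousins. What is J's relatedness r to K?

Relatedness sums over independent paths through distinct common ancestors.
J and K are related in two ways: half second cousins through their fathers (r = 1/64) and second cousins through their mothers (r = 1/32).
r = 1/64 + 1/32 = 0.046875.

0.046875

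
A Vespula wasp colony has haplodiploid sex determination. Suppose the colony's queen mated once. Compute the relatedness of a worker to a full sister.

0.75

Haplodiploid full sisters inherit their father's entire haploid genome identically (contributing 1/2) and on average half of their mother's contribution (1/2 · 1/2 = 1/4); r = 1/2 + 1/4 = 3/4.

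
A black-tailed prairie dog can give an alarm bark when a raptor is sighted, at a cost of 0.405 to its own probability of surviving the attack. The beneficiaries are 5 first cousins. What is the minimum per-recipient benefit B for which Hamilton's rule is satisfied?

0.648

r to a first cousin = 1/8 (first cousins share one grandparent pair — two paths of length 4: r = 2·(1/2)^4 = 1/8).
Hamilton's rule with n recipients of equal r: n·r·B > C, so B > C/(n·r) = 0.405/(5·0.125) = 0.648.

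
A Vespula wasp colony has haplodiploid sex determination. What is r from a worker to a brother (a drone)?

Her haploid brother carries none of their father's genes and a random half of their mother's genome; that half matches the maternal half of her own genome with probability 1/2: r = 1/2 · 1/2 = 1/4.

0.25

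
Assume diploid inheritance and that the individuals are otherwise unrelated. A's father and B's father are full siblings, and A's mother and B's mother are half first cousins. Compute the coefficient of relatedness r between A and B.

With two independent routes of shared ancestry, r is the sum of the two contributions.
A and B are related in two ways: first cousins through their fathers (r = 1/8) and half second cousins through their mothers (r = 1/64).
r = 1/8 + 1/64 = 0.140625.

0.140625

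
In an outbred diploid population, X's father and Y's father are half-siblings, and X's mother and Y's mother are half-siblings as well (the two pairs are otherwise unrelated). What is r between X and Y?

0.125

Wright's path rule: contributions from independent ancestry routes add.
X and Y are related in two ways: half first cousins through their fathers (r = 1/16) and half first cousins through their mothers (r = 1/16).
r = 1/16 + 1/16 = 1/8 = 0.125.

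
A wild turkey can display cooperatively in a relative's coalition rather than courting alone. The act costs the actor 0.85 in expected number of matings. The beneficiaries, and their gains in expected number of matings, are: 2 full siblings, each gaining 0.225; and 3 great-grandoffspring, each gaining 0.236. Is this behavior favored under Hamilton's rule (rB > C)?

Hamilton's rule: the trait is favored when the sum of r·B over every recipient exceeds the actor's cost C.
r to a full sibling = 1/2 (full sibs share both parents — two paths of length 2: r = 2·(1/2)^2 = 1/2).
r to a great-grandoffspring = 1/8 (three parent–offspring links: r = (1/2)^3 = 1/8).
Summing one r·B term per recipient: 2·0.5·0.225 + 3·0.125·0.236 = 0.3135.
0.3135 < 0.85: the indirect benefit is less than the cost.

No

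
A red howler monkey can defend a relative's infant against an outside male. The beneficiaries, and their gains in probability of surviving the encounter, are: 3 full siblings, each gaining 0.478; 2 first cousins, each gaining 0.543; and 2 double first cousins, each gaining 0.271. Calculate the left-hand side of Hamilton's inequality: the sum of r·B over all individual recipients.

0.98825

r to a full sibling = 0.5 (full sibs share both parents — two paths of length 2: r = 2·(1/2)^2 = 1/2).
r to a first cousin = 1/8 (first cousins share one grandparent pair — two paths of length 4: r = 2·(1/2)^4 = 1/8).
r to a double first cousin = 0.25 (double first cousins share both grandparent pairs — four paths of length 4: r = 4·(1/2)^4 = 1/4).
Summing one r·B term per recipient: 3·0.5·0.478 + 2·0.125·0.543 + 2·0.25·0.271 = 0.98825.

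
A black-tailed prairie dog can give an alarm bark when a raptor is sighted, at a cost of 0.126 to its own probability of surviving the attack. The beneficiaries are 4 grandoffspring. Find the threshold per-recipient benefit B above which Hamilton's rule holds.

0.126

r to a grandoffspring = 0.25 (two parent–offspring links: r = (1/2)^2 = 1/4).
Hamilton's rule with n recipients of equal r: n·r·B > C, so B > C/(n·r) = 0.126/(4·0.25) = 0.126.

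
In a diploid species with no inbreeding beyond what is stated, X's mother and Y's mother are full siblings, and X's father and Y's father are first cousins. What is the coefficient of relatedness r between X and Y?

0.15625

With two independent routes of shared ancestry, r is the sum of the two contributions.
X and Y are related in two ways: first cousins through their mothers (r = 1/8) and second cousins through their fathers (r = 1/32).
r = 1/8 + 1/32 = 5/32 = 0.15625.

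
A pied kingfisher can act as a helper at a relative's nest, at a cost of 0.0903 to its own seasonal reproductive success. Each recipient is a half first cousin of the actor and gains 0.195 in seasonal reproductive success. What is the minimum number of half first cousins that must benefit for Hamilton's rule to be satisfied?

r to a half first cousin = 1/16 (half first cousins share one grandparent — one path of length 4: r = (1/2)^4 = 1/16).
Hamilton's rule: n·r·B > C  ⇒  n > C/(r·B) = 0.0903/(0.0625·0.195) = 7.409.
The smallest integer exceeding 7.409 is 8.

8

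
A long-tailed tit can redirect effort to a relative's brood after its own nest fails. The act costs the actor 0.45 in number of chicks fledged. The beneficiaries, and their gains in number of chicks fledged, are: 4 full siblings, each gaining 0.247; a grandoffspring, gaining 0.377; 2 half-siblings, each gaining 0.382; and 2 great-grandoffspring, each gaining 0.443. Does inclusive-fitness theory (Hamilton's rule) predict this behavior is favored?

Hamilton's rule: the trait is favored when the sum of r·B over every recipient exceeds the actor's cost C.
r to a full sibling = 1/2 (full sibs share both parents — two paths of length 2: r = 2·(1/2)^2 = 1/2).
r to a grandoffspring = 1/4 (two parent–offspring links: r = (1/2)^2 = 1/4).
r to a half-sibling = 1/4 (half-sibs share one parent — one path of length 2: r = (1/2)^2 = 1/4).
r to a great-grandoffspring = 0.125 (three parent–offspring links: r = (1/2)^3 = 1/8).
Summing one r·B term per recipient: 4·0.5·0.247 + 1·0.25·0.377 + 2·0.25·0.382 + 2·0.125·0.443 = 0.89.
0.89 > 0.45: the indirect benefit exceeds the cost.

Yes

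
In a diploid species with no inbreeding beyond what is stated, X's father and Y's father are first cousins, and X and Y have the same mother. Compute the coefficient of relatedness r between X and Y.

0.28125

Relatedness sums over independent paths through distinct common ancestors.
X and Y are related in two ways: second cousins through their fathers (r = 1/32) and half-sibs through their shared mother (r = 1/4).
r = 1/32 + 1/4 = 0.28125.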